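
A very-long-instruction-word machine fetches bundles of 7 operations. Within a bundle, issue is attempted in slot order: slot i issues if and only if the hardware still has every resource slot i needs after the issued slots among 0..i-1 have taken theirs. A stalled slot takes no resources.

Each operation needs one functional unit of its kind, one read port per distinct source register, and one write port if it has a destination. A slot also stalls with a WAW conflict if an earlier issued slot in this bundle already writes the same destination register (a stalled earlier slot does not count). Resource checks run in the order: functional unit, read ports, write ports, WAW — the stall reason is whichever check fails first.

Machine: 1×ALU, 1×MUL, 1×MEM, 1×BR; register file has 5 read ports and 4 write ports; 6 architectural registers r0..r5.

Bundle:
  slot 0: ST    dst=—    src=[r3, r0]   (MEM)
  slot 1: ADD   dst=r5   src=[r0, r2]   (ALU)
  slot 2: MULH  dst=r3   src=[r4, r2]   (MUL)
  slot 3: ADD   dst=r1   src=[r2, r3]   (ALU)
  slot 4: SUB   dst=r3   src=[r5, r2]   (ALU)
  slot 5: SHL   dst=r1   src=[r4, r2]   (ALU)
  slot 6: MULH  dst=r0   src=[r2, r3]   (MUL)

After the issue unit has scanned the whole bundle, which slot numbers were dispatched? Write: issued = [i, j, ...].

  0. MEM ⇒ go  {1A/1Mu/0Ld/1B | 3r 4w}
  1. ALU→r5 ⇒ go  {0A/1Mu/0Ld/1B | 1r 3w}
  2. MUL→r3 ⇒ no(RD_PORT)  {0A/1Mu/0Ld/1B | 1r 3w}
  3. ALU→r1 ⇒ no(FU)  {0A/1Mu/0Ld/1B | 1r 3w}
  4. ALU→r3 ⇒ no(FU)  {0A/1Mu/0Ld/1B | 1r 3w}
  5. ALU→r1 ⇒ no(FU)  {0A/1Mu/0Ld/1B | 1r 3w}
  6. MUL→r0 ⇒ no(RD_PORT)  {0A/1Mu/0Ld/1B | 1r 3w}

issued = [0, 1]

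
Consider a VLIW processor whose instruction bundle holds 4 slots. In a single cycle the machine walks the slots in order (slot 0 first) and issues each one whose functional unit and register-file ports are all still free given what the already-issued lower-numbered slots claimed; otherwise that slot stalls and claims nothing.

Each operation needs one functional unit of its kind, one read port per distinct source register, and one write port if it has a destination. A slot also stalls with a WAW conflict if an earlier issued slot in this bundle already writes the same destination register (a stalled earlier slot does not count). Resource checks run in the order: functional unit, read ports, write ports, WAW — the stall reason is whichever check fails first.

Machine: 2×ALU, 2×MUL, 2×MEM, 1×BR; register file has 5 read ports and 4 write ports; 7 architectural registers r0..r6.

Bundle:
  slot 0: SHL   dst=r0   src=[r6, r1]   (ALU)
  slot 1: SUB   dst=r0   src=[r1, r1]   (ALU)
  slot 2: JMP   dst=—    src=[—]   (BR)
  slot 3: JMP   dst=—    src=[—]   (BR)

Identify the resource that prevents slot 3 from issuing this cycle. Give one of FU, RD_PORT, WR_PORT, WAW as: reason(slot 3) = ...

slot 0 (ALU): ISSUE — free A1,Mu2,Ld2,B1 rp3 wp3
slot 1 (ALU): stall WAW — free A1,Mu2,Ld2,B1 rp3 wp3
slot 2 (BR): ISSUE — free A1,Mu2,Ld2,B0 rp3 wp3
slot 3 (BR): stall FU — free A1,Mu2,Ld2,B0 rp3 wp3

reason(slot 3) = FU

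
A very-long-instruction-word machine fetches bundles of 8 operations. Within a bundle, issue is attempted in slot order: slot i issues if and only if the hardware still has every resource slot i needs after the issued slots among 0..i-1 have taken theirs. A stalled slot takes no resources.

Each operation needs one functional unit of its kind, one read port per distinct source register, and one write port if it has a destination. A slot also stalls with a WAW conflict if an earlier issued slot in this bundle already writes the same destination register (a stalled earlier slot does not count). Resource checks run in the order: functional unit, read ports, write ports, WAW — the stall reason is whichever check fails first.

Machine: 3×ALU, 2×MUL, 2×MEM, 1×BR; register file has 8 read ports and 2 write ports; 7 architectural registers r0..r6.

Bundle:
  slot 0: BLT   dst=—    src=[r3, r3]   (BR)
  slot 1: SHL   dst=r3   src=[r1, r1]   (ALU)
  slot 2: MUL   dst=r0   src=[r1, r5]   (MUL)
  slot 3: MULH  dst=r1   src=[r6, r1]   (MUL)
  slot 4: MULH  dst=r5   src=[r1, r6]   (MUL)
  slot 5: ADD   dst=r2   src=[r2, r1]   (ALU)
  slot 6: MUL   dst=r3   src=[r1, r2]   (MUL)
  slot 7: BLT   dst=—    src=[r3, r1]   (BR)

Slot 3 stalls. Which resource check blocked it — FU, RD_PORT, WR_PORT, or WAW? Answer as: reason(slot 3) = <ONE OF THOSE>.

reason(slot 3) = WR_PORT

[0] BR needs rd=1 wr=0: ok; after: ALU=3 MUL=2 MEM=2 BR=0, R=7, W=2
[1] ALU needs rd=1 wr=1: ok; after: ALU=2 MUL=2 MEM=2 BR=0, R=6, W=1
[2] MUL needs rd=2 wr=1: ok; after: ALU=2 MUL=1 MEM=2 BR=0, R=4, W=0
[3] MUL needs rd=2 wr=1: WR_PORT; after: ALU=2 MUL=1 MEM=2 BR=0, R=4, W=0
[4] MUL needs rd=2 wr=1: WR_PORT; after: ALU=2 MUL=1 MEM=2 BR=0, R=4, W=0
[5] ALU needs rd=2 wr=1: WR_PORT; after: ALU=2 MUL=1 MEM=2 BR=0, R=4, W=0
[6] MUL needs rd=2 wr=1: WR_PORT; after: ALU=2 MUL=1 MEM=2 BR=0, R=4, W=0
[7] BR needs rd=2 wr=0: FU; after: ALU=2 MUL=1 MEM=2 BR=0, R=4, W=0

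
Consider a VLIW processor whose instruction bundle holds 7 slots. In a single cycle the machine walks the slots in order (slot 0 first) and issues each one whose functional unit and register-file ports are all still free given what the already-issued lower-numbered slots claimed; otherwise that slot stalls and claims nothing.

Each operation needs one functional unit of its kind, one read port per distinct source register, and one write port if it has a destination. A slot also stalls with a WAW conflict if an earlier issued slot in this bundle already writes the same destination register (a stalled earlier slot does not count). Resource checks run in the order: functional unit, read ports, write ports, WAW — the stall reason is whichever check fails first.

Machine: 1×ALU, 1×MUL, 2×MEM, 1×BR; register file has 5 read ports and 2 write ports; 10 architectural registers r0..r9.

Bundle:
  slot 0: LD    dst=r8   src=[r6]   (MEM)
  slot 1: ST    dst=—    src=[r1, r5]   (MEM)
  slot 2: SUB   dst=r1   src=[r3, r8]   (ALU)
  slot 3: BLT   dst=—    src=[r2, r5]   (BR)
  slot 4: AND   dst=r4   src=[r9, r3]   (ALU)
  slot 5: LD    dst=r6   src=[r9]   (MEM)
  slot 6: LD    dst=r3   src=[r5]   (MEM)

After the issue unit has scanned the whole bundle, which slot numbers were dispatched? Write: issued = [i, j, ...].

  0. MEM→r8 ⇒ go  {1A/1Mu/1Ld/1B | 4r 1w}
  1. MEM ⇒ go  {1A/1Mu/0Ld/1B | 2r 1w}
  2. ALU→r1 ⇒ go  {0A/1Mu/0Ld/1B | 0r 0w}
  3. BR ⇒ no(RD_PORT)  {0A/1Mu/0Ld/1B | 0r 0w}
  4. ALU→r4 ⇒ no(FU)  {0A/1Mu/0Ld/1B | 0r 0w}
  5. MEM→r6 ⇒ no(FU)  {0A/1Mu/0Ld/1B | 0r 0w}
  6. MEM→r3 ⇒ no(FU)  {0A/1Mu/0Ld/1B | 0r 0w}

issued = [0, 1, 2]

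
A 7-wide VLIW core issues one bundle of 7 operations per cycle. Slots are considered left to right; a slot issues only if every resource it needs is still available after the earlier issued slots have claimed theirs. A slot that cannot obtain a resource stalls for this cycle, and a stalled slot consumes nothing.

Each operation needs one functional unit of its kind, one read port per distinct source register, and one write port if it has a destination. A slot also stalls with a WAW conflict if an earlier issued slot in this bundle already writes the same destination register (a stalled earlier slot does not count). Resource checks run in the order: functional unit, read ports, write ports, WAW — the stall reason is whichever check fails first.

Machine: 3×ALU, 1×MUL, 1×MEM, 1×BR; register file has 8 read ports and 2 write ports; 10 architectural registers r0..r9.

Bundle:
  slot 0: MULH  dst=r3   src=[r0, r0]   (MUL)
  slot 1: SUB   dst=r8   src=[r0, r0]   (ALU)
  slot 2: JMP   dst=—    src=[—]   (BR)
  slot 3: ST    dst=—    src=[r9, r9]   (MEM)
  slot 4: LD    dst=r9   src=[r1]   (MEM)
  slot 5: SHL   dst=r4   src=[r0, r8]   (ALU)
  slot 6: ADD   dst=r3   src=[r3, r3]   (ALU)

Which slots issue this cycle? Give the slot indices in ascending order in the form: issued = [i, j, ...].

(0) want 1×MUL +1rd +1wr — yes → AL3|MU0|ME1|BR1|rd7|wr1
(1) want 1×ALU +1rd +1wr — yes → AL2|MU0|ME1|BR1|rd6|wr0
(2) want 1×BR +0rd +0wr — yes → AL2|MU0|ME1|BR0|rd6|wr0
(3) want 1×MEM +1rd +0wr — yes → AL2|MU0|ME0|BR0|rd5|wr0
(4) want 1×MEM +1rd +1wr — FU → AL2|MU0|ME0|BR0|rd5|wr0
(5) want 1×ALU +2rd +1wr — WR_PORT → AL2|MU0|ME0|BR0|rd5|wr0
(6) want 1×ALU +1rd +1wr — WR_PORT → AL2|MU0|ME0|BR0|rd5|wr0

issued = [0, 1, 2, 3]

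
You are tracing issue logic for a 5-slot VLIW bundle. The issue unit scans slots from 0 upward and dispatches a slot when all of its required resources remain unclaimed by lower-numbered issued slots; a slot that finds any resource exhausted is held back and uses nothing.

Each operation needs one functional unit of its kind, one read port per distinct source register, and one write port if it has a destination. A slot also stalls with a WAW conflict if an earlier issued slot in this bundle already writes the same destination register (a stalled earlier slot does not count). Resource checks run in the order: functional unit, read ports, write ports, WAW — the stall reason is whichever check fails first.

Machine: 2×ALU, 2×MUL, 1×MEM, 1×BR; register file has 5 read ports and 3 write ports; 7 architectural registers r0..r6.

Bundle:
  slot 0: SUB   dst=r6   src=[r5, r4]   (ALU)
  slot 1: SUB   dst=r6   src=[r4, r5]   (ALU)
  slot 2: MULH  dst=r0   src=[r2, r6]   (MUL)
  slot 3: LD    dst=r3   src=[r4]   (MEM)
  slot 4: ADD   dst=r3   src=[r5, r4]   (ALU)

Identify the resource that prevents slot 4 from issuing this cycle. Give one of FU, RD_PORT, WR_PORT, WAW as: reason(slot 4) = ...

reason(slot 4) = RD_PORT

#0 ALU src=r5,r4 dispatched  <A:1 Mu:2 Ld:1 B:1 rd:3 wr:2>
#1 ALU src=r4,r5 held:WAW  <A:1 Mu:2 Ld:1 B:1 rd:3 wr:2>
#2 MUL src=r2,r6 dispatched  <A:1 Mu:1 Ld:1 B:1 rd:1 wr:1>
#3 MEM src=r4 dispatched  <A:1 Mu:1 Ld:0 B:1 rd:0 wr:0>
#4 ALU src=r5,r4 held:RD_PORT  <A:1 Mu:1 Ld:0 B:1 rd:0 wr:0>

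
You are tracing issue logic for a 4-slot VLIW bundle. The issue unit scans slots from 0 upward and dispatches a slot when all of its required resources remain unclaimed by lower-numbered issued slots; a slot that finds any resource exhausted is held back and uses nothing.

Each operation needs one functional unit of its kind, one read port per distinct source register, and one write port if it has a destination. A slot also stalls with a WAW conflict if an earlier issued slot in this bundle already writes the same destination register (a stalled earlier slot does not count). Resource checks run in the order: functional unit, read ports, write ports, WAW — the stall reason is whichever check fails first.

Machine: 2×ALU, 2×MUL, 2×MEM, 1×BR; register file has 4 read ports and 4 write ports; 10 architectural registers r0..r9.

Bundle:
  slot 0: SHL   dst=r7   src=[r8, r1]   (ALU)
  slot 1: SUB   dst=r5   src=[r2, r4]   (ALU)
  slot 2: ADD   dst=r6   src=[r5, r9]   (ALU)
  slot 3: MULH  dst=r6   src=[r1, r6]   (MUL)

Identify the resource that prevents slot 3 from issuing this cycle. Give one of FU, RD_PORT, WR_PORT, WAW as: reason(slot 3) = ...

reason(slot 3) = RD_PORT

  0. ALU→r7 ⇒ go  {1A/2Mu/2Ld/1B | 2r 3w}
  1. ALU→r5 ⇒ go  {0A/2Mu/2Ld/1B | 0r 2w}
  2. ALU→r6 ⇒ no(FU)  {0A/2Mu/2Ld/1B | 0r 2w}
  3. MUL→r6 ⇒ no(RD_PORT)  {0A/2Mu/2Ld/1B | 0r 2w}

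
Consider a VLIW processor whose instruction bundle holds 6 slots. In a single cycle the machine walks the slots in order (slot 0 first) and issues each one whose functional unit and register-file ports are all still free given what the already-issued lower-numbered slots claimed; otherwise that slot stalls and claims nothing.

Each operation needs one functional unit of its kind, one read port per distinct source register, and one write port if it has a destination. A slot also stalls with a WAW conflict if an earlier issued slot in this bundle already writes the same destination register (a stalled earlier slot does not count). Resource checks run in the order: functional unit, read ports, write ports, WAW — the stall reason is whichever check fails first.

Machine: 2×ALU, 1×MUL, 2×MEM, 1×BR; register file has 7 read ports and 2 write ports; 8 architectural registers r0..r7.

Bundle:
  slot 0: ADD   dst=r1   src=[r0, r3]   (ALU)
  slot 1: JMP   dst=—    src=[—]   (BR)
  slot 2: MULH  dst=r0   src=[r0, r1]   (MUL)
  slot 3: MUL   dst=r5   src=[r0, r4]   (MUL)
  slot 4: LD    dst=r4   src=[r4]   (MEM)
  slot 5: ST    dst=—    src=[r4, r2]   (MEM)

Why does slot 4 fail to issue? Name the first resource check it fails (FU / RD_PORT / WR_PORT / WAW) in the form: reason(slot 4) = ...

reason(slot 4) = WR_PORT

  0. ALU→r1 ⇒ go  {1A/1Mu/2Ld/1B | 5r 1w}
  1. BR ⇒ go  {1A/1Mu/2Ld/0B | 5r 1w}
  2. MUL→r0 ⇒ go  {1A/0Mu/2Ld/0B | 3r 0w}
  3. MUL→r5 ⇒ no(FU)  {1A/0Mu/2Ld/0B | 3r 0w}
  4. MEM→r4 ⇒ no(WR_PORT)  {1A/0Mu/2Ld/0B | 3r 0w}
  5. MEM ⇒ go  {1A/0Mu/1Ld/0B | 1r 0w}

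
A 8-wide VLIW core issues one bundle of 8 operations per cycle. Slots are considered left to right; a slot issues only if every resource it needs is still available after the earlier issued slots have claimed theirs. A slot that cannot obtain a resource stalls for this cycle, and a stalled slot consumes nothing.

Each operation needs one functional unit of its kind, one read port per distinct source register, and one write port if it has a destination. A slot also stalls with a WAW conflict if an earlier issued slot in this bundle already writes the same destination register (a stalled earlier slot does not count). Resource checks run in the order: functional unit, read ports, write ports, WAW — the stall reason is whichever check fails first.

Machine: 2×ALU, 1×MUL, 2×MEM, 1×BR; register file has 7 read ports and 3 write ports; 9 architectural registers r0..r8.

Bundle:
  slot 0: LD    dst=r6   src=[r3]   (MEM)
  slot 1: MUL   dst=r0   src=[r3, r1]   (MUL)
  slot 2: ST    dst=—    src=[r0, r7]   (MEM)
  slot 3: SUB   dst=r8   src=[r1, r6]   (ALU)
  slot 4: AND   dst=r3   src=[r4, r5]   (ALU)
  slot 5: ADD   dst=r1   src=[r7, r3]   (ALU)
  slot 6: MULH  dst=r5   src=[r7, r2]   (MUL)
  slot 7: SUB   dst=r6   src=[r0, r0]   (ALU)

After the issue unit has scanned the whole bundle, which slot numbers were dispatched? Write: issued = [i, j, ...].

issued = [0, 1, 2, 3]

#0 MEM src=r3 dispatched  <A:2 Mu:1 Ld:1 B:1 rd:6 wr:2>
#1 MUL src=r3,r1 dispatched  <A:2 Mu:0 Ld:1 B:1 rd:4 wr:1>
#2 MEM src=r0,r7 dispatched  <A:2 Mu:0 Ld:0 B:1 rd:2 wr:1>
#3 ALU src=r1,r6 dispatched  <A:1 Mu:0 Ld:0 B:1 rd:0 wr:0>
#4 ALU src=r4,r5 held:RD_PORT  <A:1 Mu:0 Ld:0 B:1 rd:0 wr:0>
#5 ALU src=r7,r3 held:RD_PORT  <A:1 Mu:0 Ld:0 B:1 rd:0 wr:0>
#6 MUL src=r7,r2 held:FU  <A:1 Mu:0 Ld:0 B:1 rd:0 wr:0>
#7 ALU src=r0,r0 held:RD_PORT  <A:1 Mu:0 Ld:0 B:1 rd:0 wr:0>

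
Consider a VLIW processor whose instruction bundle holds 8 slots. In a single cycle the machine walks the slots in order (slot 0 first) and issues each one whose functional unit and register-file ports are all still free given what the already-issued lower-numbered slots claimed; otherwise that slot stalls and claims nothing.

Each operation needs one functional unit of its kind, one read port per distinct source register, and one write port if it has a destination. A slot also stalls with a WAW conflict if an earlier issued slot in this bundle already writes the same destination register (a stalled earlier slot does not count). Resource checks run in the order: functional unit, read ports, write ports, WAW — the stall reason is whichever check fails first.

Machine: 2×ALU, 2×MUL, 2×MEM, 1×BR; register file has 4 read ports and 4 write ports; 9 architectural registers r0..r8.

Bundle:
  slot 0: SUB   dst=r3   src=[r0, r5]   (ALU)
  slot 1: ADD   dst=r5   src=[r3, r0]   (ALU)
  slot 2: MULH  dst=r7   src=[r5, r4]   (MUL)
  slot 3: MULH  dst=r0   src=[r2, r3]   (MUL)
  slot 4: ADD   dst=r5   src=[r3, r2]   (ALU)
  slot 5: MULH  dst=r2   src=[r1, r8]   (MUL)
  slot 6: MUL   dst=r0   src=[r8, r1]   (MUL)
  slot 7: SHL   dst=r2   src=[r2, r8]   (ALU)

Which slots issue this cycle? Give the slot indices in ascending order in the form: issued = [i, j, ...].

#0 ALU src=r0,r5 dispatched  <A:1 Mu:2 Ld:2 B:1 rd:2 wr:3>
#1 ALU src=r3,r0 dispatched  <A:0 Mu:2 Ld:2 B:1 rd:0 wr:2>
#2 MUL src=r5,r4 held:RD_PORT  <A:0 Mu:2 Ld:2 B:1 rd:0 wr:2>
#3 MUL src=r2,r3 held:RD_PORT  <A:0 Mu:2 Ld:2 B:1 rd:0 wr:2>
#4 ALU src=r3,r2 held:FU  <A:0 Mu:2 Ld:2 B:1 rd:0 wr:2>
#5 MUL src=r1,r8 held:RD_PORT  <A:0 Mu:2 Ld:2 B:1 rd:0 wr:2>
#6 MUL src=r8,r1 held:RD_PORT  <A:0 Mu:2 Ld:2 B:1 rd:0 wr:2>
#7 ALU src=r2,r8 held:FU  <A:0 Mu:2 Ld:2 B:1 rd:0 wr:2>

issued = [0, 1]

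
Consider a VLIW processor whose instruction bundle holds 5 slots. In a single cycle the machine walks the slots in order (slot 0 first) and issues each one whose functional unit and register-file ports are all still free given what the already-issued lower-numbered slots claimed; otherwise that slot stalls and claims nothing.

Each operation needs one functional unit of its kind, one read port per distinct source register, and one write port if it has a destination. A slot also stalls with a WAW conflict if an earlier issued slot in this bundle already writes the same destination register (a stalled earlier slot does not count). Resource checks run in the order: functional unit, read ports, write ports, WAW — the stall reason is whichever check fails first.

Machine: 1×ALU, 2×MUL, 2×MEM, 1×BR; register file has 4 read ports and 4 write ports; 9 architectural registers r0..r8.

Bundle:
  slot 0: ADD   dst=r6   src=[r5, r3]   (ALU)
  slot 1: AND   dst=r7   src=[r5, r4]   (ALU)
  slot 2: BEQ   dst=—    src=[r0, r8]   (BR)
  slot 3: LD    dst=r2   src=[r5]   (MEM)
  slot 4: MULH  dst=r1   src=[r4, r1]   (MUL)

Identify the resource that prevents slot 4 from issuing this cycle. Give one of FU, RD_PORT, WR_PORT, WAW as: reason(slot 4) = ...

reason(slot 4) = RD_PORT

slot 0 (ALU): ISSUE — free A0,Mu2,Ld2,B1 rp2 wp3
slot 1 (ALU): stall FU — free A0,Mu2,Ld2,B1 rp2 wp3
slot 2 (BR): ISSUE — free A0,Mu2,Ld2,B0 rp0 wp3
slot 3 (MEM): stall RD_PORT — free A0,Mu2,Ld2,B0 rp0 wp3
slot 4 (MUL): stall RD_PORT — free A0,Mu2,Ld2,B0 rp0 wp3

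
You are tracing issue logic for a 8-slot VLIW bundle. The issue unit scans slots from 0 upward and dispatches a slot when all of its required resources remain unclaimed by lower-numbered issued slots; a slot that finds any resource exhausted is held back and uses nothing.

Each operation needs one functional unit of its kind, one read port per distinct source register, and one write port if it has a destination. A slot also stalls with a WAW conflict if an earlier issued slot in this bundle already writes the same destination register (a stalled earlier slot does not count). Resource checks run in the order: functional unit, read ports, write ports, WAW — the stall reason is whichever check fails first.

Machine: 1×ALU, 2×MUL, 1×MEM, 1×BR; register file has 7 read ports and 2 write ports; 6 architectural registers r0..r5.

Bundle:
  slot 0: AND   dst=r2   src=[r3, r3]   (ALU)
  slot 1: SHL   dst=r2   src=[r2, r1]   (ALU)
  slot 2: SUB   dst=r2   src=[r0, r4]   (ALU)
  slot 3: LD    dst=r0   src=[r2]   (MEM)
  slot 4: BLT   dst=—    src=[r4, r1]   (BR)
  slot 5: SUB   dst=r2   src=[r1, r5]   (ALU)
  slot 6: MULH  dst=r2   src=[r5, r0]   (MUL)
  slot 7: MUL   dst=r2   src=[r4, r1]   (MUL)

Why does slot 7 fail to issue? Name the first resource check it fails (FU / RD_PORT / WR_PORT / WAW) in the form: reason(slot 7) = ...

reason(slot 7) = WR_PORT

#0 ALU src=r3,r3 dispatched  <A:0 Mu:2 Ld:1 B:1 rd:6 wr:1>
#1 ALU src=r2,r1 held:FU  <A:0 Mu:2 Ld:1 B:1 rd:6 wr:1>
#2 ALU src=r0,r4 held:FU  <A:0 Mu:2 Ld:1 B:1 rd:6 wr:1>
#3 MEM src=r2 dispatched  <A:0 Mu:2 Ld:0 B:1 rd:5 wr:0>
#4 BR src=r4,r1 dispatched  <A:0 Mu:2 Ld:0 B:0 rd:3 wr:0>
#5 ALU src=r1,r5 held:FU  <A:0 Mu:2 Ld:0 B:0 rd:3 wr:0>
#6 MUL src=r5,r0 held:WR_PORT  <A:0 Mu:2 Ld:0 B:0 rd:3 wr:0>
#7 MUL src=r4,r1 held:WR_PORT  <A:0 Mu:2 Ld:0 B:0 rd:3 wr:0>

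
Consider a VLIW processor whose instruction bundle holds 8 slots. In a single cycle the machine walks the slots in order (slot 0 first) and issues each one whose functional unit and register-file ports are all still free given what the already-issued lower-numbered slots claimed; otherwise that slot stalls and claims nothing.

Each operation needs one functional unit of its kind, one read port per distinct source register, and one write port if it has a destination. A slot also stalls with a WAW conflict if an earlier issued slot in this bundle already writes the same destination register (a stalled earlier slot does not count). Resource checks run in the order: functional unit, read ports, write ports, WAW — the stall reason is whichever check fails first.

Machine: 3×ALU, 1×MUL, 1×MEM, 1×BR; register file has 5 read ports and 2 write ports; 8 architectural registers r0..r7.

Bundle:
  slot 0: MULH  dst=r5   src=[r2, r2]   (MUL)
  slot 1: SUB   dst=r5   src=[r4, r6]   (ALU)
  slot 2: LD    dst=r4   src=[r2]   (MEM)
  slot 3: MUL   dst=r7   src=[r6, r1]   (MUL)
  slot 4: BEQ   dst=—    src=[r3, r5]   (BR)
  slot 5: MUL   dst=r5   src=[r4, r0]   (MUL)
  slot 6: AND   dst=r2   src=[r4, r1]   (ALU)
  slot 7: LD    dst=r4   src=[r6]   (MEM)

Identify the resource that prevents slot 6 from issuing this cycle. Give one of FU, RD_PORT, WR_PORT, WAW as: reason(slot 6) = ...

#0 MUL src=r2,r2 dispatched  <A:3 Mu:0 Ld:1 B:1 rd:4 wr:1>
#1 ALU src=r4,r6 held:WAW  <A:3 Mu:0 Ld:1 B:1 rd:4 wr:1>
#2 MEM src=r2 dispatched  <A:3 Mu:0 Ld:0 B:1 rd:3 wr:0>
#3 MUL src=r6,r1 held:FU  <A:3 Mu:0 Ld:0 B:1 rd:3 wr:0>
#4 BR src=r3,r5 dispatched  <A:3 Mu:0 Ld:0 B:0 rd:1 wr:0>
#5 MUL src=r4,r0 held:FU  <A:3 Mu:0 Ld:0 B:0 rd:1 wr:0>
#6 ALU src=r4,r1 held:RD_PORT  <A:3 Mu:0 Ld:0 B:0 rd:1 wr:0>
#7 MEM src=r6 held:FU  <A:3 Mu:0 Ld:0 B:0 rd:1 wr:0>

reason(slot 6) = RD_PORT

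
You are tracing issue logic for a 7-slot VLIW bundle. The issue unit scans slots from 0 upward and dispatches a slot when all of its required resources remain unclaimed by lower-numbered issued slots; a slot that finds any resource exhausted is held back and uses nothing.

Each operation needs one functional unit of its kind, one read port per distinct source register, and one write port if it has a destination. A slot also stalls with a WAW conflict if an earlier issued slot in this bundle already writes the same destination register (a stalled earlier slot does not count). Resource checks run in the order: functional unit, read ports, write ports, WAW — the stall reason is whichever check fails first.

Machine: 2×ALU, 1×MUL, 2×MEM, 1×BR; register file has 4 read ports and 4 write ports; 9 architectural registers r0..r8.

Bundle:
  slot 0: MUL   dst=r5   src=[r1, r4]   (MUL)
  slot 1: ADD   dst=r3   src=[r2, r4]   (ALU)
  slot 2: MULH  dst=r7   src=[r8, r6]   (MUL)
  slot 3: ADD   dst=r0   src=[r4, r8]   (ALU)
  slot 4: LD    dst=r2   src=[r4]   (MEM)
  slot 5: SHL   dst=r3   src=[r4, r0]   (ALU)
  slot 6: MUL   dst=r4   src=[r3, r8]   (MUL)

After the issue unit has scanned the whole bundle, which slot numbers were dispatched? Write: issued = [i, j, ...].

issued = [0, 1]

[0] MUL needs rd=2 wr=1: ok; after: ALU=2 MUL=0 MEM=2 BR=1, R=2, W=3
[1] ALU needs rd=2 wr=1: ok; after: ALU=1 MUL=0 MEM=2 BR=1, R=0, W=2
[2] MUL needs rd=2 wr=1: FU; after: ALU=1 MUL=0 MEM=2 BR=1, R=0, W=2
[3] ALU needs rd=2 wr=1: RD_PORT; after: ALU=1 MUL=0 MEM=2 BR=1, R=0, W=2
[4] MEM needs rd=1 wr=1: RD_PORT; after: ALU=1 MUL=0 MEM=2 BR=1, R=0, W=2
[5] ALU needs rd=2 wr=1: RD_PORT; after: ALU=1 MUL=0 MEM=2 BR=1, R=0, W=2
[6] MUL needs rd=2 wr=1: FU; after: ALU=1 MUL=0 MEM=2 BR=1, R=0, W=2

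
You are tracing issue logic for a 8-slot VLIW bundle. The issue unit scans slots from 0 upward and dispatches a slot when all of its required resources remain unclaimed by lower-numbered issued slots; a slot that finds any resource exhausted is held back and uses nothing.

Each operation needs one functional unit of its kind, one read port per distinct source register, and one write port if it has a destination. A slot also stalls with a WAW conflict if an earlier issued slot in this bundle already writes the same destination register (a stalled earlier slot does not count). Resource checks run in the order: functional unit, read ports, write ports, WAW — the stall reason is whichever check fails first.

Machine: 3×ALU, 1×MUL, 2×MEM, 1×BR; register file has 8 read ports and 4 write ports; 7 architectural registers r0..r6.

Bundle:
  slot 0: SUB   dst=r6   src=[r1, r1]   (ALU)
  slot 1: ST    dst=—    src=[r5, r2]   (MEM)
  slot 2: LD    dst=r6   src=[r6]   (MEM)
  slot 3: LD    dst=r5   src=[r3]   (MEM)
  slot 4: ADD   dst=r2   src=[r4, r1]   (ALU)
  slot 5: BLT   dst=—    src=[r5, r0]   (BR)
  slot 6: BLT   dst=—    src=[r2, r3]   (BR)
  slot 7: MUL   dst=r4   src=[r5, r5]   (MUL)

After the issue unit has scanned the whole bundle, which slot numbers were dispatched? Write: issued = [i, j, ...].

(0) want 1×ALU +1rd +1wr — yes → AL2|MU1|ME2|BR1|rd7|wr3
(1) want 1×MEM +2rd +0wr — yes → AL2|MU1|ME1|BR1|rd5|wr3
(2) want 1×MEM +1rd +1wr — WAW → AL2|MU1|ME1|BR1|rd5|wr3
(3) want 1×MEM +1rd +1wr — yes → AL2|MU1|ME0|BR1|rd4|wr2
(4) want 1×ALU +2rd +1wr — yes → AL1|MU1|ME0|BR1|rd2|wr1
(5) want 1×BR +2rd +0wr — yes → AL1|MU1|ME0|BR0|rd0|wr1
(6) want 1×BR +2rd +0wr — FU → AL1|MU1|ME0|BR0|rd0|wr1
(7) want 1×MUL +1rd +1wr — RD_PORT → AL1|MU1|ME0|BR0|rd0|wr1

issued = [0, 1, 3, 4, 5]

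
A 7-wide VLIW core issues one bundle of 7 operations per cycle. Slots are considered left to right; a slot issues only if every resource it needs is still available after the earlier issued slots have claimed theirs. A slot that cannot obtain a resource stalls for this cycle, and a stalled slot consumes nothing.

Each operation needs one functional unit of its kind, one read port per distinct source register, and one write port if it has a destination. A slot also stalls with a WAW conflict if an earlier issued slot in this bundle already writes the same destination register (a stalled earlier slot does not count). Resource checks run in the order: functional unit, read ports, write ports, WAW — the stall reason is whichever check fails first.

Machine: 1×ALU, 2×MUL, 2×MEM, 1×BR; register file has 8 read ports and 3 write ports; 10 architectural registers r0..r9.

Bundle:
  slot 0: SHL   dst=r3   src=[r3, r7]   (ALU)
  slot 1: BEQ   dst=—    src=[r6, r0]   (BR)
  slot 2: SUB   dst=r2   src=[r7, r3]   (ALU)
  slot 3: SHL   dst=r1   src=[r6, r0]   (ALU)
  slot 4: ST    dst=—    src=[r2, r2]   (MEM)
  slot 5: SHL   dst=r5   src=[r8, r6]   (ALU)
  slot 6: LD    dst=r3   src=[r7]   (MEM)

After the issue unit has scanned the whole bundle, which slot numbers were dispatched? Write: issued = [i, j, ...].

issued = [0, 1, 4]

#0 ALU src=r3,r7 dispatched  <A:0 Mu:2 Ld:2 B:1 rd:6 wr:2>
#1 BR src=r6,r0 dispatched  <A:0 Mu:2 Ld:2 B:0 rd:4 wr:2>
#2 ALU src=r7,r3 held:FU  <A:0 Mu:2 Ld:2 B:0 rd:4 wr:2>
#3 ALU src=r6,r0 held:FU  <A:0 Mu:2 Ld:2 B:0 rd:4 wr:2>
#4 MEM src=r2,r2 dispatched  <A:0 Mu:2 Ld:1 B:0 rd:3 wr:2>
#5 ALU src=r8,r6 held:FU  <A:0 Mu:2 Ld:1 B:0 rd:3 wr:2>
#6 MEM src=r7 held:WAW  <A:0 Mu:2 Ld:1 B:0 rd:3 wr:2>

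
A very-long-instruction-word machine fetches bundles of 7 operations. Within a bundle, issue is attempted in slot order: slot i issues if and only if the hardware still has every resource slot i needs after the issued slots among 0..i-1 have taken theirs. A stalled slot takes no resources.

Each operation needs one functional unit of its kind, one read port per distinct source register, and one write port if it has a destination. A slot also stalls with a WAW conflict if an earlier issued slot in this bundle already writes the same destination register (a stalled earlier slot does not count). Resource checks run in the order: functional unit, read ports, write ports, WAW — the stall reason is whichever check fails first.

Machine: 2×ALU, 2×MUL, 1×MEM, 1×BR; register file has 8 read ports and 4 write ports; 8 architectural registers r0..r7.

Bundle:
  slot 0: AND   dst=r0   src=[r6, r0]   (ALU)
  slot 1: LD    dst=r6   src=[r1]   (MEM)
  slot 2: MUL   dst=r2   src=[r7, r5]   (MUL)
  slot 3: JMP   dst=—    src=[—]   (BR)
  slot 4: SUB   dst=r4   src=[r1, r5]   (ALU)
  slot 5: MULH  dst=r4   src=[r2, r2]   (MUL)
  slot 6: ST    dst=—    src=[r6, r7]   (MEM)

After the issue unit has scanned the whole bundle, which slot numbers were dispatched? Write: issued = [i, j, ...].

issued = [0, 1, 2, 3, 4]

[0] ALU needs rd=2 wr=1: ok; after: ALU=1 MUL=2 MEM=1 BR=1, R=6, W=3
[1] MEM needs rd=1 wr=1: ok; after: ALU=1 MUL=2 MEM=0 BR=1, R=5, W=2
[2] MUL needs rd=2 wr=1: ok; after: ALU=1 MUL=1 MEM=0 BR=1, R=3, W=1
[3] BR needs rd=0 wr=0: ok; after: ALU=1 MUL=1 MEM=0 BR=0, R=3, W=1
[4] ALU needs rd=2 wr=1: ok; after: ALU=0 MUL=1 MEM=0 BR=0, R=1, W=0
[5] MUL needs rd=1 wr=1: WR_PORT; after: ALU=0 MUL=1 MEM=0 BR=0, R=1, W=0
[6] MEM needs rd=2 wr=0: FU; after: ALU=0 MUL=1 MEM=0 BR=0, R=1, W=0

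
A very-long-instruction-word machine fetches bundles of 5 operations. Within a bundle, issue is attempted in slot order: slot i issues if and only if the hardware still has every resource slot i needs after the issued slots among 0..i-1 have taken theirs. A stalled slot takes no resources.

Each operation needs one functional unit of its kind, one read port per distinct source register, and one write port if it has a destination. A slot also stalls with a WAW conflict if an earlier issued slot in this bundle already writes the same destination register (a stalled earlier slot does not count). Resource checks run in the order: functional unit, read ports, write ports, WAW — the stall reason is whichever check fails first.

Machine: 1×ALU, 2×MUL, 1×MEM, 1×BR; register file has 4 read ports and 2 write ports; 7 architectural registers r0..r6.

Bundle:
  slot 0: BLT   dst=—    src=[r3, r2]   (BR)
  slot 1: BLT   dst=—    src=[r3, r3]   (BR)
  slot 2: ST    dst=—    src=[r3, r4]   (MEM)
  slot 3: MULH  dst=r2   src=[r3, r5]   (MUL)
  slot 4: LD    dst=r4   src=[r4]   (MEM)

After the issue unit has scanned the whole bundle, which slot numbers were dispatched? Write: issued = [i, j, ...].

(0) want 1×BR +2rd +0wr — yes → AL1|MU2|ME1|BR0|rd2|wr2
(1) want 1×BR +1rd +0wr — FU → AL1|MU2|ME1|BR0|rd2|wr2
(2) want 1×MEM +2rd +0wr — yes → AL1|MU2|ME0|BR0|rd0|wr2
(3) want 1×MUL +2rd +1wr — RD_PORT → AL1|MU2|ME0|BR0|rd0|wr2
(4) want 1×MEM +1rd +1wr — FU → AL1|MU2|ME0|BR0|rd0|wr2

issued = [0, 2]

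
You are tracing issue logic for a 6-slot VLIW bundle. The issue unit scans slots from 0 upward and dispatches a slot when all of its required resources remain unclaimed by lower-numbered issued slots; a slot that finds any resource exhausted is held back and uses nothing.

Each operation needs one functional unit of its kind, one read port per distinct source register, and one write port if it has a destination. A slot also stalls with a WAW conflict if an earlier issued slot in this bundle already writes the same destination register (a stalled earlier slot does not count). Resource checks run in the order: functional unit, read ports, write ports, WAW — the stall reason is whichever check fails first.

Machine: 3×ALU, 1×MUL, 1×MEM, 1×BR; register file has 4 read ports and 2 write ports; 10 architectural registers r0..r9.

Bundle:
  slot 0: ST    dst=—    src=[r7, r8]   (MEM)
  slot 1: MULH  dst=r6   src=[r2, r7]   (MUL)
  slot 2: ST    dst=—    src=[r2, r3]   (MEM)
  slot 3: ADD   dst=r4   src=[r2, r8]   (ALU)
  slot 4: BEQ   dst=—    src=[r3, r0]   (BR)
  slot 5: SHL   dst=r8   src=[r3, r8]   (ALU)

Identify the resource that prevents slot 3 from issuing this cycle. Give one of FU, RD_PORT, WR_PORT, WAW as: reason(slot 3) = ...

(0) want 1×MEM +2rd +0wr — yes → AL3|MU1|ME0|BR1|rd2|wr2
(1) want 1×MUL +2rd +1wr — yes → AL3|MU0|ME0|BR1|rd0|wr1
(2) want 1×MEM +2rd +0wr — FU → AL3|MU0|ME0|BR1|rd0|wr1
(3) want 1×ALU +2rd +1wr — RD_PORT → AL3|MU0|ME0|BR1|rd0|wr1
(4) want 1×BR +2rd +0wr — RD_PORT → AL3|MU0|ME0|BR1|rd0|wr1
(5) want 1×ALU +2rd +1wr — RD_PORT → AL3|MU0|ME0|BR1|rd0|wr1

reason(slot 3) = RD_PORT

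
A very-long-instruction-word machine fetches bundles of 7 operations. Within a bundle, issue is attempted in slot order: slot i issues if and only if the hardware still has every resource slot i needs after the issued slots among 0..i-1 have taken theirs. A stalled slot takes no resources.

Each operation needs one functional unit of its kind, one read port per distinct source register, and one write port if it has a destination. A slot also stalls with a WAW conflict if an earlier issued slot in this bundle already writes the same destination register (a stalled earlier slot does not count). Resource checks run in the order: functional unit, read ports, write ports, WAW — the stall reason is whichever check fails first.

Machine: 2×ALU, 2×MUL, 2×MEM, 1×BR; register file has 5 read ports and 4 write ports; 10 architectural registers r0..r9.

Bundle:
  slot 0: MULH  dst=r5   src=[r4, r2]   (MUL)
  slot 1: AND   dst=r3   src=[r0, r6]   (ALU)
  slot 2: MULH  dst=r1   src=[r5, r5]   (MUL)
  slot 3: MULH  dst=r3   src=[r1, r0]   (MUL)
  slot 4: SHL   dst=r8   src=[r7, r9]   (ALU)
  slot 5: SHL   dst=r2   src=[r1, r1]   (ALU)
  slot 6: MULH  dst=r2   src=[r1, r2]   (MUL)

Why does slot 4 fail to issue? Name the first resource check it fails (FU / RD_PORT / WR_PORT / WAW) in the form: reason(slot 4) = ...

reason(slot 4) = RD_PORT

(0) want 1×MUL +2rd +1wr — yes → AL2|MU1|ME2|BR1|rd3|wr3
(1) want 1×ALU +2rd +1wr — yes → AL1|MU1|ME2|BR1|rd1|wr2
(2) want 1×MUL +1rd +1wr — yes → AL1|MU0|ME2|BR1|rd0|wr1
(3) want 1×MUL +2rd +1wr — FU → AL1|MU0|ME2|BR1|rd0|wr1
(4) want 1×ALU +2rd +1wr — RD_PORT → AL1|MU0|ME2|BR1|rd0|wr1
(5) want 1×ALU +1rd +1wr — RD_PORT → AL1|MU0|ME2|BR1|rd0|wr1
(6) want 1×MUL +2rd +1wr — FU → AL1|MU0|ME2|BR1|rd0|wr1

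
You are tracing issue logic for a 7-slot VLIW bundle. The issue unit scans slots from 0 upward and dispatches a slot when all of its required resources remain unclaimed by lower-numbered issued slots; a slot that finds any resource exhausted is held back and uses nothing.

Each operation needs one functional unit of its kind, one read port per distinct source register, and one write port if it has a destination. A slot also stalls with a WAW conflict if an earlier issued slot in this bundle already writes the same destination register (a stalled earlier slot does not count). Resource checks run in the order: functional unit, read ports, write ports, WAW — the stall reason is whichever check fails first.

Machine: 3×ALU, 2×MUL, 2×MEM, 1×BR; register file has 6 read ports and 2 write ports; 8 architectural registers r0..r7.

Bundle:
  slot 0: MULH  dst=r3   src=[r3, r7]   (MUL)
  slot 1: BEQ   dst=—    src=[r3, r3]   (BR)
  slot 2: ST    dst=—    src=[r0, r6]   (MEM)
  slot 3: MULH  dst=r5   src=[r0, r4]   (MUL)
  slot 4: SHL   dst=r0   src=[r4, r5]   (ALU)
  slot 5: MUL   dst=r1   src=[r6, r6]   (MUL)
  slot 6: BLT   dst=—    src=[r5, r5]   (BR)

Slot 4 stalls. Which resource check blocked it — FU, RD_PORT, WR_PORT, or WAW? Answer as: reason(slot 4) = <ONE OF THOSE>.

reason(slot 4) = RD_PORT

#0 MUL src=r3,r7 dispatched  <A:3 Mu:1 Ld:2 B:1 rd:4 wr:1>
#1 BR src=r3,r3 dispatched  <A:3 Mu:1 Ld:2 B:0 rd:3 wr:1>
#2 MEM src=r0,r6 dispatched  <A:3 Mu:1 Ld:1 B:0 rd:1 wr:1>
#3 MUL src=r0,r4 held:RD_PORT  <A:3 Mu:1 Ld:1 B:0 rd:1 wr:1>
#4 ALU src=r4,r5 held:RD_PORT  <A:3 Mu:1 Ld:1 B:0 rd:1 wr:1>
#5 MUL src=r6,r6 dispatched  <A:3 Mu:0 Ld:1 B:0 rd:0 wr:0>
#6 BR src=r5,r5 held:FU  <A:3 Mu:0 Ld:1 B:0 rd:0 wr:0>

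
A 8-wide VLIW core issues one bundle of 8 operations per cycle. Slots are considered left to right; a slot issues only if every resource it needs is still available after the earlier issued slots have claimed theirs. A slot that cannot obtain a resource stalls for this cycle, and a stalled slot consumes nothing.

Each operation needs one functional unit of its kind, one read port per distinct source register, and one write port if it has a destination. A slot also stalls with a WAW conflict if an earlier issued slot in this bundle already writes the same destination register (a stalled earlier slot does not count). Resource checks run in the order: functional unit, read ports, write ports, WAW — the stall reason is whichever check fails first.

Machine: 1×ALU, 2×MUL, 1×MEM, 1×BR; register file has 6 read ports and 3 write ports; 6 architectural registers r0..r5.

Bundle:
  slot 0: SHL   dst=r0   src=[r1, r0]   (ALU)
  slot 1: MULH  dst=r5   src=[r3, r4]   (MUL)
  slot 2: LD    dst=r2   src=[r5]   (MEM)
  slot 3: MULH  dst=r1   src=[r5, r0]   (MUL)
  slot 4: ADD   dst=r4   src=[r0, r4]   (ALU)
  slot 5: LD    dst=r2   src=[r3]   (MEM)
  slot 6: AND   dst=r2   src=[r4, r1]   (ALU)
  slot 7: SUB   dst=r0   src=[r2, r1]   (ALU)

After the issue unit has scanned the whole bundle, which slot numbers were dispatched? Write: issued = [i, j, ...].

  0. ALU→r0 ⇒ go  {0A/2Mu/1Ld/1B | 4r 2w}
  1. MUL→r5 ⇒ go  {0A/1Mu/1Ld/1B | 2r 1w}
  2. MEM→r2 ⇒ go  {0A/1Mu/0Ld/1B | 1r 0w}
  3. MUL→r1 ⇒ no(RD_PORT)  {0A/1Mu/0Ld/1B | 1r 0w}
  4. ALU→r4 ⇒ no(FU)  {0A/1Mu/0Ld/1B | 1r 0w}
  5. MEM→r2 ⇒ no(FU)  {0A/1Mu/0Ld/1B | 1r 0w}
  6. ALU→r2 ⇒ no(FU)  {0A/1Mu/0Ld/1B | 1r 0w}
  7. ALU→r0 ⇒ no(FU)  {0A/1Mu/0Ld/1B | 1r 0w}

issued = [0, 1, 2]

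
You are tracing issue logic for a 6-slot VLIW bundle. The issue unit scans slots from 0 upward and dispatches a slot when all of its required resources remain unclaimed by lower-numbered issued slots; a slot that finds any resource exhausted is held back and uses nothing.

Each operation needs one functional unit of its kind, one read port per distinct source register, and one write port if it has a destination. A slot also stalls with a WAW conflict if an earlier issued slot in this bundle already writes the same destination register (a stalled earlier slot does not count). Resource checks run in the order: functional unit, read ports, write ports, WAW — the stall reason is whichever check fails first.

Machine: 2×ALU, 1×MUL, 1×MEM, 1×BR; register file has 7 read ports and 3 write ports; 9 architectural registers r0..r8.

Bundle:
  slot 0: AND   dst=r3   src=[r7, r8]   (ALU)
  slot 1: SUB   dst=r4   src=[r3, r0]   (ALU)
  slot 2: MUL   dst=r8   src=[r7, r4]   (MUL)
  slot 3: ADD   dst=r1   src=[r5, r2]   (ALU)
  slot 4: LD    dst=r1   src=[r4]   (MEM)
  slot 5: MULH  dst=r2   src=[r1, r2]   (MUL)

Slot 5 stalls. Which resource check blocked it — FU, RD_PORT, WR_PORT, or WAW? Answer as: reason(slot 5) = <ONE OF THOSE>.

reason(slot 5) = FU

#0 ALU src=r7,r8 dispatched  <A:1 Mu:1 Ld:1 B:1 rd:5 wr:2>
#1 ALU src=r3,r0 dispatched  <A:0 Mu:1 Ld:1 B:1 rd:3 wr:1>
#2 MUL src=r7,r4 dispatched  <A:0 Mu:0 Ld:1 B:1 rd:1 wr:0>
#3 ALU src=r5,r2 held:FU  <A:0 Mu:0 Ld:1 B:1 rd:1 wr:0>
#4 MEM src=r4 held:WR_PORT  <A:0 Mu:0 Ld:1 B:1 rd:1 wr:0>
#5 MUL src=r1,r2 held:FU  <A:0 Mu:0 Ld:1 B:1 rd:1 wr:0>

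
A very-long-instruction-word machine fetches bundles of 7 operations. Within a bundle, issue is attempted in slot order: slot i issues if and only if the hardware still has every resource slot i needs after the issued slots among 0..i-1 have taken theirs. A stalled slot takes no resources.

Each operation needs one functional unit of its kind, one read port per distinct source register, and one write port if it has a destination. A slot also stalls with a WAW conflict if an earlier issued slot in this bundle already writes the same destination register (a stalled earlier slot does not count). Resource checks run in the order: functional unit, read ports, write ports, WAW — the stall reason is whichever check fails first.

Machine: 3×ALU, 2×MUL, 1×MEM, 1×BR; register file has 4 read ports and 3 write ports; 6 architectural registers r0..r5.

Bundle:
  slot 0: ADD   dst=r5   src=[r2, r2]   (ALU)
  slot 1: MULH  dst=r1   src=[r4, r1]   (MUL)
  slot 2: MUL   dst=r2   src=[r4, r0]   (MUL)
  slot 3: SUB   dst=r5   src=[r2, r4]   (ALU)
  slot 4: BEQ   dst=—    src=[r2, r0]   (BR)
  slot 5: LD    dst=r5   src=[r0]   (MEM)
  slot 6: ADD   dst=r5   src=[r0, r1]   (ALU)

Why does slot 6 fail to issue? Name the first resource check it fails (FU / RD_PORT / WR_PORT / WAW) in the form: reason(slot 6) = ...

reason(slot 6) = RD_PORT

[0] ALU needs rd=1 wr=1: ok; after: ALU=2 MUL=2 MEM=1 BR=1, R=3, W=2
[1] MUL needs rd=2 wr=1: ok; after: ALU=2 MUL=1 MEM=1 BR=1, R=1, W=1
[2] MUL needs rd=2 wr=1: RD_PORT; after: ALU=2 MUL=1 MEM=1 BR=1, R=1, W=1
[3] ALU needs rd=2 wr=1: RD_PORT; after: ALU=2 MUL=1 MEM=1 BR=1, R=1, W=1
[4] BR needs rd=2 wr=0: RD_PORT; after: ALU=2 MUL=1 MEM=1 BR=1, R=1, W=1
[5] MEM needs rd=1 wr=1: WAW; after: ALU=2 MUL=1 MEM=1 BR=1, R=1, W=1
[6] ALU needs rd=2 wr=1: RD_PORT; after: ALU=2 MUL=1 MEM=1 BR=1, R=1, W=1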